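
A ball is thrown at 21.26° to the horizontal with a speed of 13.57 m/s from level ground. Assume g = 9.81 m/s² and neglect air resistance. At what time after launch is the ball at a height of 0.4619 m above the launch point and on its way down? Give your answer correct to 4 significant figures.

0.8983 s

v_y0 = 13.57 sin 21.26° = 4.9205 m/s.
Set y = v_y0 t − ½ g t² = 0.4619: 4.905 t² − 4.9205 t + 0.4619 = 0.
t = [4.9205 ± √(24.211 − 9.0625)] / 9.81 = (4.9205 ± 3.8921) / 9.81, giving t = 0.1048 s or t = 0.8983 s.
On the way down corresponds to the larger root: t = 0.8983 s.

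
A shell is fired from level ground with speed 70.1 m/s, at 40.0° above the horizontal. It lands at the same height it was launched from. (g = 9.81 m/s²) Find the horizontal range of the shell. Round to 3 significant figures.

493 m

Components: v_x = 70.1 cos 40.0° = 53.70 m/s, v_y = 70.1 sin 40.0° = 45.06 m/s.
Time of flight (same landing height): t = 2 v_y / g = 2 × 45.06 / 9.81 = 9.187 s.
Range: R = v_x · t = 53.70 × 9.187 = 493 m.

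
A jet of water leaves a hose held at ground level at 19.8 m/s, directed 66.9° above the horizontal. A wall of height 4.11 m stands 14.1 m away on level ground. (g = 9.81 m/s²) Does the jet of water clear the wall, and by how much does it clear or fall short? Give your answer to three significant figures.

Yes — it clears the wall by 12.8 m.

v_x = 19.8 cos 66.9° = 7.768 m/s; v_y0 = 19.8 sin 66.9° = 18.21 m/s.
Time to reach the wall: t = 14.1 / 7.768 = 1.815 s.
Height at that point: y = 18.21×1.815 − 4.905×1.815² = 16.89 m.
That is 16.89 − 4.11 = 12.8 m above the top of the wall, so the jet of water clears it.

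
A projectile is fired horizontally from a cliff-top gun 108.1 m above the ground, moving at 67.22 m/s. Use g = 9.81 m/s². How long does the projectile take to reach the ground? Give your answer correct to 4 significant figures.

4.695 s

The horizontal speed doesn't affect the fall. With v_y0 = 0, h = ½ g t².
t = √(2 × 108.1 / 9.81) = √22.039 = 4.695 s.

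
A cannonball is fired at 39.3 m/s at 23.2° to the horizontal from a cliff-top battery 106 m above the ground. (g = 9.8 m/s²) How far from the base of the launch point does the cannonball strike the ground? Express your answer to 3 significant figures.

Components: v_x = 39.3 cos 23.2° = 36.12 m/s, v_y = 39.3 sin 23.2° = 15.48 m/s.
Vertical: 0 = 106 + 15.48 t − ½(9.8) t² ⇒ 4.900 t² − 15.48 t − 106 = 0.
t = [15.48 + √(239.6 + 2078)] / 9.800 = 6.492 s.
Horizontal: R = v_x · t = 36.12 × 6.492 = 234 m.

234 m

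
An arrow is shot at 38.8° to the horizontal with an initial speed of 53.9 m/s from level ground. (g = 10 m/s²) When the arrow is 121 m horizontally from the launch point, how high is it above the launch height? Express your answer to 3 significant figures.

55.8 m

v_x = 53.9 cos 38.8° = 42.01 m/s, v_y0 = 53.9 sin 38.8° = 33.77 m/s.
Time to reach x = 121 m: t = x / v_x = 121 / 42.01 = 2.880 s.
y = v_y0 t − ½ g t² = 33.77×2.880 − 5.000×2.880² = 55.8 m.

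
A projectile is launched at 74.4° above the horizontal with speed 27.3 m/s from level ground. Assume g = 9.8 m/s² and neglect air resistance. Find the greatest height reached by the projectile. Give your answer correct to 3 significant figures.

Vertical component of launch velocity: v_y = 27.3 sin 74.4° = 26.29 m/s.
At the highest point the vertical velocity is zero, so v_y² = 2 g h_max.
h_max = (26.29)² / (2 × 9.8) = 691.2 / 19.60 = 35.3 m.

35.3 m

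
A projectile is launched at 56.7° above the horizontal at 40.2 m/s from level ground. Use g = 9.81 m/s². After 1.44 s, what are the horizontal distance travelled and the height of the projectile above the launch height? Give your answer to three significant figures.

v_x = 40.2 cos 56.7° = 22.07 m/s; v_y0 = 40.2 sin 56.7° = 33.60 m/s.
x = v_x t = 22.07 × 1.44 = 31.8 m.
y = v_y0 t − ½ g t² = 33.60×1.44 − 4.905×1.44² = 38.2 m.

x = 31.8 m, y = 38.2 m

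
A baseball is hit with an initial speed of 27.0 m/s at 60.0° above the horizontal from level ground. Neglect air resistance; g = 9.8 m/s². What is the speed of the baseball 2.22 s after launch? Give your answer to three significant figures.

v_x = 27.0 cos 60.0° = 13.50 m/s (constant).
v_y(t) = 27.0 sin 60.0° − g t = 23.38 − 9.8 × 2.22 = 1.624 m/s.
Speed = √(v_x² + v_y²) = √(182.2 + 2.637) = 13.6 m/s.

13.6 m/s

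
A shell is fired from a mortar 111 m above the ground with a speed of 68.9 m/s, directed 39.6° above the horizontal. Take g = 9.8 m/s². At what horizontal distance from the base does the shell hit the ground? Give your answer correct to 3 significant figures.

Components: v_x = 68.9 cos 39.6° = 53.09 m/s, v_y = 68.9 sin 39.6° = 43.92 m/s.
Vertical: 0 = 111 + 43.92 t − ½(9.8) t² ⇒ 4.900 t² − 43.92 t − 111 = 0.
t = [43.92 + √(1929 + 2176)] / 9.800 = 11.02 s.
Horizontal: R = v_x · t = 53.09 × 11.02 = 585 m.

585 m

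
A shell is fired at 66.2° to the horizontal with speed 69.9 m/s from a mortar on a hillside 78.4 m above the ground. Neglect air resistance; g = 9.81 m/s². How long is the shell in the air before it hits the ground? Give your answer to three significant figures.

Vertical component: v_y = 69.9 sin 66.2° = 63.96 m/s.
Taking up as positive with launch at y = 78.4 m, landing at y = 0: 0 = 78.4 + 63.96 t − ½(9.81) t².
Solving 4.905 t² − 63.96 t − 78.4 = 0 gives t = [63.96 + √(63.96² + 4·4.905·78.4)] / 9.810 = 14.2 s.

14.2 s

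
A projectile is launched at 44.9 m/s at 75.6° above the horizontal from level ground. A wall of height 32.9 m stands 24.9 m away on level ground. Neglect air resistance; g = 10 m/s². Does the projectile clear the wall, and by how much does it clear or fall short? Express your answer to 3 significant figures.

Yes — it clears the wall by 39.2 m.

v_x = 44.9 cos 75.6° = 11.17 m/s; v_y0 = 44.9 sin 75.6° = 43.49 m/s.
Time to reach the wall: t = 24.9 / 11.17 = 2.229 s.
Height at that point: y = 43.49×2.229 − 5.000×2.229² = 72.10 m.
That is 72.10 − 32.9 = 39.2 m above the top of the wall, so the projectile clears it.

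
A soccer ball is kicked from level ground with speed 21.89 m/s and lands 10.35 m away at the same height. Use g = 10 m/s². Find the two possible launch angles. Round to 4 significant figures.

6.237° and 83.76°

Level-ground range: R = v₀² sin(2θ)/g ⇒ sin 2θ = R g / v₀² = 10.35×10/21.89² = 0.2160.
2θ = arcsin(0.2160) = 12.474° or 180° − 12.474° = 167.526°.
So θ = 6.237° or θ = 83.76°.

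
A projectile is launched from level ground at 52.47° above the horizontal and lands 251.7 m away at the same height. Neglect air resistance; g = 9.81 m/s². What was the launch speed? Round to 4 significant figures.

On level ground, R = v₀² sin(2θ) / g, so v₀ = √(R g / sin 2θ).
sin(2 × 52.47°) = 0.9662.
v₀ = √(251.7 × 9.81 / 0.9662) = √2555.6 = 50.55 m/s.

50.55 m/s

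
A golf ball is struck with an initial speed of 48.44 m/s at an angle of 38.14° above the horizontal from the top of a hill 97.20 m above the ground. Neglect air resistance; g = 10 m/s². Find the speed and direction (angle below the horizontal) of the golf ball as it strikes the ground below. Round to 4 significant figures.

v_x = 48.44 cos 38.14° = 38.098 m/s (constant).
|v_y| at impact = √((29.916)² + 2×10×97.20) = 53.282 m/s.
Speed = √(38.098² + 53.282²) = 65.50 m/s; angle = arctan(53.282/38.098) = 54.43° below horizontal.

65.50 m/s at 54.43° below the horizontal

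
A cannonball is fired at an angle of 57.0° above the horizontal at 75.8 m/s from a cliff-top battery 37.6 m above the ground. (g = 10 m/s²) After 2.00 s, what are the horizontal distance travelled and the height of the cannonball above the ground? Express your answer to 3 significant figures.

v_x = 75.8 cos 57.0° = 41.28 m/s; v_y0 = 75.8 sin 57.0° = 63.57 m/s.
x = v_x t = 41.28 × 2.00 = 82.6 m.
y = 37.6 + v_y0 t − ½ g t² = 145 m.

x = 82.6 m, y = 145 m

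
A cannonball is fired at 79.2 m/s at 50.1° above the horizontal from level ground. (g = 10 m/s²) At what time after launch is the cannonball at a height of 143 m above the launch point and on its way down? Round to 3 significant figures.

8.96 s

v_y0 = 79.2 sin 50.1° = 60.76 m/s.
Set y = v_y0 t − ½ g t² = 143: 5.000 t² − 60.76 t + 143 = 0.
t = [60.76 ± √(3692 − 2860)] / 10 = (60.76 ± 28.84) / 10, giving t = 3.19 s or t = 8.96 s.
On the way down corresponds to the larger root: t = 8.96 s.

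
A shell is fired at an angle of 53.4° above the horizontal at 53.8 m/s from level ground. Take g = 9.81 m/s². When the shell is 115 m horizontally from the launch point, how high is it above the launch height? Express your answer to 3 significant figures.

v_x = 53.8 cos 53.4° = 32.08 m/s, v_y0 = 53.8 sin 53.4° = 43.19 m/s.
Time to reach x = 115 m: t = x / v_x = 115 / 32.08 = 3.585 s.
y = v_y0 t − ½ g t² = 43.19×3.585 − 4.905×3.585² = 91.8 m.

91.8 m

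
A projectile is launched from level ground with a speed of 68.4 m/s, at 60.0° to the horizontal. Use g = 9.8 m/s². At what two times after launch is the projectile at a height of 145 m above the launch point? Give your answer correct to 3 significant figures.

v_y0 = 68.4 sin 60.0° = 59.24 m/s.
Set y = v_y0 t − ½ g t² = 145: 4.900 t² − 59.24 t + 145 = 0.
t = [59.24 ± √(3509 − 2842)] / 9.8 = (59.24 ± 25.83) / 9.8, giving t = 3.41 s or t = 8.68 s.
So the projectile is at 145 m at t = 3.41 s (rising) and t = 8.68 s (falling).

3.41 s and 8.68 s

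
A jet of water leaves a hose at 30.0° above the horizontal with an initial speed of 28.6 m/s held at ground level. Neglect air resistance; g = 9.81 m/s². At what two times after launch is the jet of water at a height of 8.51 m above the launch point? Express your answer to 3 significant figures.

v_y0 = 28.6 sin 30.0° = 14.30 m/s.
Set y = v_y0 t − ½ g t² = 8.51: 4.905 t² − 14.30 t + 8.51 = 0.
t = [14.30 ± √(204.5 − 167.0)] / 9.81 = (14.30 ± 6.124) / 9.81, giving t = 0.833 s or t = 2.08 s.
So the jet of water is at 8.51 m at t = 0.833 s (rising) and t = 2.08 s (falling).

0.833 s and 2.08 s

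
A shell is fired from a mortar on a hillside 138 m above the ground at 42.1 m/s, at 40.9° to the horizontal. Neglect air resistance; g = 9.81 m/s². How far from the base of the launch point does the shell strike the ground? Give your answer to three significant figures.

280 m

Components: v_x = 42.1 cos 40.9° = 31.82 m/s, v_y = 42.1 sin 40.9° = 27.56 m/s.
Vertical: 0 = 138 + 27.56 t − ½(9.81) t² ⇒ 4.905 t² − 27.56 t − 138 = 0.
t = [27.56 + √(759.6 + 2708)] / 9.810 = 8.812 s.
Horizontal: R = v_x · t = 31.82 × 8.812 = 280 m.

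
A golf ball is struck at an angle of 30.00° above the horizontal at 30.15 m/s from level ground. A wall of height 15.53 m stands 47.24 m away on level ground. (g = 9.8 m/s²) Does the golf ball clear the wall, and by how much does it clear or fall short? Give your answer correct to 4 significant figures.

No — it falls 4.295 m short of clearing the wall.

v_x = 30.15 cos 30.00° = 26.111 m/s; v_y0 = 30.15 sin 30.00° = 15.075 m/s.
Time to reach the wall: t = 47.24 / 26.111 = 1.8092 s.
Height at that point: y = 15.075×1.8092 − 4.900×1.8092² = 11.235 m.
That is 15.53 − 11.235 = 4.295 m below the top of the wall, so the golf ball does not clear it.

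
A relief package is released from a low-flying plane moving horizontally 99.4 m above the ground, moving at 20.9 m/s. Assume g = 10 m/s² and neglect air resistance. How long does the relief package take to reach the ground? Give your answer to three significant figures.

The horizontal speed doesn't affect the fall. With v_y0 = 0, h = ½ g t².
t = √(2 × 99.4 / 10) = √19.88 = 4.46 s.

4.46 s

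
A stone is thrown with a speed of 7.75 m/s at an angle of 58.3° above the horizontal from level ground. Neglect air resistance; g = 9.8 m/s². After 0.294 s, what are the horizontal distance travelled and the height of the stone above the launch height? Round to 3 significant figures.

v_x = 7.75 cos 58.3° = 4.072 m/s; v_y0 = 7.75 sin 58.3° = 6.594 m/s.
x = v_x t = 4.072 × 0.294 = 1.20 m.
y = v_y0 t − ½ g t² = 6.594×0.294 − 4.900×0.294² = 1.52 m.

x = 1.20 m, y = 1.52 m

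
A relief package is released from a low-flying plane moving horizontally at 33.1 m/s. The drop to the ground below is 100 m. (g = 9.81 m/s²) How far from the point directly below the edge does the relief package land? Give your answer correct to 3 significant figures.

Initial vertical velocity is zero, so the fall time comes from h = ½ g t²: t = √(2 × 100 / 9.81) = 4.515 s.
Horizontal motion is uniform at 33.1 m/s, so x = 33.1 × 4.515 = 149 m.

149 m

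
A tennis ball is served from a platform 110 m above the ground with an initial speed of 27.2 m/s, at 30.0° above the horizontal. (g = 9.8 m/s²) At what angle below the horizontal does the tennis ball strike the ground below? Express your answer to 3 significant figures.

64.0°

v_x = 27.2 cos 30.0° = 23.56 m/s.
At impact |v_y| = √(v_y0² + 2 g h) = √(13.60² + 2×9.8×110) = 48.38 m/s.
Angle below horizontal = arctan(|v_y| / v_x) = arctan(48.38 / 23.56) = 64.0°.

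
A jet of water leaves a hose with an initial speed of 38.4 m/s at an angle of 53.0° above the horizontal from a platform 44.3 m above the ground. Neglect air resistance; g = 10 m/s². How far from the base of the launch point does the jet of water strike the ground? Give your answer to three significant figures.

170 m

Components: v_x = 38.4 cos 53.0° = 23.11 m/s, v_y = 38.4 sin 53.0° = 30.67 m/s.
Vertical: 0 = 44.3 + 30.67 t − ½(10) t² ⇒ 5.000 t² − 30.67 t − 44.3 = 0.
t = [30.67 + √(940.6 + 886.0)] / 10.00 = 7.341 s.
Horizontal: R = v_x · t = 23.11 × 7.341 = 170 m.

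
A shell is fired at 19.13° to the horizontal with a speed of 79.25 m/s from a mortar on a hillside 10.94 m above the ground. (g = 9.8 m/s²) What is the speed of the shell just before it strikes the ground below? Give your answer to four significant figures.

v_x = 79.25 cos 19.13° = 74.874 m/s is unchanged throughout.
For the vertical component, v_y² = v_y0² + 2 g h = (25.971)² + 2×9.8×10.94 = 888.92, so |v_y| = 29.815 m/s.
Impact speed = √(v_x² + v_y²) = √(5606.1 + 888.92) = 80.59 m/s.

80.59 m/s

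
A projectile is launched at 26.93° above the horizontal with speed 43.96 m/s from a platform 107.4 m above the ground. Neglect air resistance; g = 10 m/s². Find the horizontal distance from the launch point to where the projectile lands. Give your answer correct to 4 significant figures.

Components: v_x = 43.96 cos 26.93° = 39.193 m/s, v_y = 43.96 sin 26.93° = 19.910 m/s.
Vertical: 0 = 107.4 + 19.910 t − ½(10) t² ⇒ 5.000 t² − 19.910 t − 107.4 = 0.
t = [19.910 + √(396.41 + 2148.0)] / 10.00 = 7.0352 s.
Horizontal: R = v_x · t = 39.193 × 7.0352 = 275.7 m.

275.7 m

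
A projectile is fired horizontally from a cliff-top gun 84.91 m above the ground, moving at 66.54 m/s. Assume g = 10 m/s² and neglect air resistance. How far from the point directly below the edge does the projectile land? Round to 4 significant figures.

Initial vertical velocity is zero, so the fall time comes from h = ½ g t²: t = √(2 × 84.91 / 10) = 4.1209 s.
Horizontal motion is uniform at 66.54 m/s, so x = 66.54 × 4.1209 = 274.2 m.

274.2 m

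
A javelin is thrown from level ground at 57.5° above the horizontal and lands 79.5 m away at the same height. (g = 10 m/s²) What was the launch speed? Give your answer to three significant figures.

On level ground, R = v₀² sin(2θ) / g, so v₀ = √(R g / sin 2θ).
sin(2 × 57.5°) = 0.9063.
v₀ = √(79.5 × 10 / 0.9063) = √877.2 = 29.6 m/s.

29.6 m/s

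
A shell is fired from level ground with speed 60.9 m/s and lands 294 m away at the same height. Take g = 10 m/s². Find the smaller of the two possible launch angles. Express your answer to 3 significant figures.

Level-ground range: R = v₀² sin(2θ)/g ⇒ sin 2θ = R g / v₀² = 294×10/60.9² = 0.7927.
2θ = arcsin(0.7927) = 52.44° or 180° − 52.44° = 127.56°.
So θ = 26.2° or θ = 63.8°.

26.2°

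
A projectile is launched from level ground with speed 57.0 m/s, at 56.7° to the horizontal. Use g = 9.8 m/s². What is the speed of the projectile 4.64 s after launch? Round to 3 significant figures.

v_x = 57.0 cos 56.7° = 31.29 m/s (constant).
v_y(t) = 57.0 sin 56.7° − g t = 47.64 − 9.8 × 4.64 = 2.168 m/s.
Speed = √(v_x² + v_y²) = √(979.1 + 4.700) = 31.4 m/s.

31.4 m/s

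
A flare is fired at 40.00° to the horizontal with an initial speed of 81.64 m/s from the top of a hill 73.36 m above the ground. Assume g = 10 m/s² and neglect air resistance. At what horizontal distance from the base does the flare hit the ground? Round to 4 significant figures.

734.5 m

Components: v_x = 81.64 cos 40.00° = 62.540 m/s, v_y = 81.64 sin 40.00° = 52.477 m/s.
Vertical: 0 = 73.36 + 52.477 t − ½(10) t² ⇒ 5.000 t² − 52.477 t − 73.36 = 0.
t = [52.477 + √(2753.8 + 1467.2)] / 10.00 = 11.745 s.
Horizontal: R = v_x · t = 62.540 × 11.745 = 734.5 m.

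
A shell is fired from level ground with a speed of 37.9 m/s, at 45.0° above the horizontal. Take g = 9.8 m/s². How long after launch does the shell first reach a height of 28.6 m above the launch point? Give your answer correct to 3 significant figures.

v_y0 = 37.9 sin 45.0° = 26.80 m/s.
Set y = v_y0 t − ½ g t² = 28.6: 4.900 t² − 26.80 t + 28.6 = 0.
t = [26.80 ± √(718.2 − 560.6)] / 9.8 = (26.80 ± 12.55) / 9.8, giving t = 1.45 s or t = 4.02 s.
The shell is on the way up at the first time, so t = 1.45 s.

1.45 s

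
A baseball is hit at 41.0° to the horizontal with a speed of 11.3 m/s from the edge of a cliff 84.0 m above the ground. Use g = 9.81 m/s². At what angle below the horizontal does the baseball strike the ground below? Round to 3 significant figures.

v_x = 11.3 cos 41.0° = 8.528 m/s.
At impact |v_y| = √(v_y0² + 2 g h) = √(7.413² + 2×9.81×84.0) = 41.27 m/s.
Angle below horizontal = arctan(|v_y| / v_x) = arctan(41.27 / 8.528) = 78.3°.

78.3°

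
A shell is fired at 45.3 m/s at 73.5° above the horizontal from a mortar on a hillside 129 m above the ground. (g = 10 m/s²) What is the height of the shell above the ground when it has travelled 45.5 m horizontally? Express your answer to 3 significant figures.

220 m

v_x = 45.3 cos 73.5° = 12.87 m/s, v_y0 = 45.3 sin 73.5° = 43.43 m/s.
Time to reach x = 45.5 m: t = x / v_x = 45.5 / 12.87 = 3.535 s.
y = 129 + v_y0 t − ½ g t² = 129 + 43.43×3.535 − 5.000×3.535² = 220 m.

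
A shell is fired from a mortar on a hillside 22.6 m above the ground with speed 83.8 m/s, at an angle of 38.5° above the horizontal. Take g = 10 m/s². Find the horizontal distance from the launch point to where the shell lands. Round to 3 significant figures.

Components: v_x = 83.8 cos 38.5° = 65.58 m/s, v_y = 83.8 sin 38.5° = 52.17 m/s.
Vertical: 0 = 22.6 + 52.17 t − ½(10) t² ⇒ 5.000 t² − 52.17 t − 22.6 = 0.
t = [52.17 + √(2722 + 452.0)] / 10.00 = 10.85 s.
Horizontal: R = v_x · t = 65.58 × 10.85 = 712 m.

712 m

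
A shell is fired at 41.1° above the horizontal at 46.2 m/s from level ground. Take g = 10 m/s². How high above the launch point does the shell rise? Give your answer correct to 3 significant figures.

Vertical component of launch velocity: v_y = 46.2 sin 41.1° = 30.37 m/s.
At the highest point the vertical velocity is zero, so v_y² = 2 g h_max.
h_max = (30.37)² / (2 × 10) = 922.3 / 20.00 = 46.1 m.

46.1 m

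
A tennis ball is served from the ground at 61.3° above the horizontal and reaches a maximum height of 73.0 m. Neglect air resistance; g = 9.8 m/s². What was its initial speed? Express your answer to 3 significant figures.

43.1 m/s

At maximum height v_y = 0, so (v₀ sin θ)² = 2 g H.
v₀ sin 61.3° = √(2 × 9.8 × 73.0) = 37.83 m/s.
v₀ = 37.83 / sin 61.3° = 37.83 / 0.8771 = 43.1 m/s.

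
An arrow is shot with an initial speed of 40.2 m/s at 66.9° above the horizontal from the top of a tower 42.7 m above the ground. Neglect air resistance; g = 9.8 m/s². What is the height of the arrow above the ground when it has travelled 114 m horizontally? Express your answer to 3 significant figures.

v_x = 40.2 cos 66.9° = 15.77 m/s, v_y0 = 40.2 sin 66.9° = 36.98 m/s.
Time to reach x = 114 m: t = x / v_x = 114 / 15.77 = 7.229 s.
y = 42.7 + v_y0 t − ½ g t² = 42.7 + 36.98×7.229 − 4.900×7.229² = 54.0 m.

54.0 m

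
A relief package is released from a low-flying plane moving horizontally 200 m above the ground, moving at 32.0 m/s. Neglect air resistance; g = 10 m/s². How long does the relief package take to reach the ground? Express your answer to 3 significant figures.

6.32 s

The horizontal speed doesn't affect the fall. With v_y0 = 0, h = ½ g t².
t = √(2 × 200 / 10) = √40.00 = 6.32 s.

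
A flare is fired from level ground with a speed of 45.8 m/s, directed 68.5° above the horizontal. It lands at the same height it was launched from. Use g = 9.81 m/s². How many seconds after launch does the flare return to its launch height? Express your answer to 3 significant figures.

8.69 s

Vertical component: v_y = 45.8 sin 68.5° = 42.61 m/s.
For a projectile landing at launch height, time of flight is t = 2 v_y / g = 2 × 42.61 / 9.81 = 8.69 s.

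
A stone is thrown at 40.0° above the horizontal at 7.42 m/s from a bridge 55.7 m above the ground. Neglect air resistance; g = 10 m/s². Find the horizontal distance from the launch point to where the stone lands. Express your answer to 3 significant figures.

21.9 m

Components: v_x = 7.42 cos 40.0° = 5.684 m/s, v_y = 7.42 sin 40.0° = 4.769 m/s.
Vertical: 0 = 55.7 + 4.769 t − ½(10) t² ⇒ 5.000 t² − 4.769 t − 55.7 = 0.
t = [4.769 + √(22.74 + 1114)] / 10.00 = 3.848 s.
Horizontal: R = v_x · t = 5.684 × 3.848 = 21.9 m.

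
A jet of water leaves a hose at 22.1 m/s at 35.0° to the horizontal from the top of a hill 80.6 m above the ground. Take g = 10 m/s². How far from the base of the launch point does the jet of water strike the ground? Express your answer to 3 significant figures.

99.2 m

Components: v_x = 22.1 cos 35.0° = 18.10 m/s, v_y = 22.1 sin 35.0° = 12.68 m/s.
Vertical: 0 = 80.6 + 12.68 t − ½(10) t² ⇒ 5.000 t² − 12.68 t − 80.6 = 0.
t = [12.68 + √(160.8 + 1612)] / 10.00 = 5.478 s.
Horizontal: R = v_x · t = 18.10 × 5.478 = 99.2 m.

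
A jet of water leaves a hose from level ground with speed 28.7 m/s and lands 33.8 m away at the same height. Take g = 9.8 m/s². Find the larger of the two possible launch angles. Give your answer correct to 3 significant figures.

Level-ground range: R = v₀² sin(2θ)/g ⇒ sin 2θ = R g / v₀² = 33.8×9.8/28.7² = 0.4021.
2θ = arcsin(0.4021) = 23.71° or 180° − 23.71° = 156.29°.
So θ = 11.9° or θ = 78.1°.

78.1°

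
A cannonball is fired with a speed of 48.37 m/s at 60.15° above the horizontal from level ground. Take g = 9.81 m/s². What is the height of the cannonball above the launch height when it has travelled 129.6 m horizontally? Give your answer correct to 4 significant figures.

v_x = 48.37 cos 60.15° = 24.075 m/s, v_y0 = 48.37 sin 60.15° = 41.953 m/s.
Time to reach x = 129.6 m: t = x / v_x = 129.6 / 24.075 = 5.3832 s.
y = v_y0 t − ½ g t² = 41.953×5.3832 − 4.905×5.3832² = 83.70 m.

83.70 m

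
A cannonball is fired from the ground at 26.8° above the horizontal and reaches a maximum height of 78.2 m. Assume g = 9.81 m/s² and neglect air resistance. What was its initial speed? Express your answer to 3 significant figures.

86.9 m/s

At maximum height v_y = 0, so (v₀ sin θ)² = 2 g H.
v₀ sin 26.8° = √(2 × 9.81 × 78.2) = 39.17 m/s.
v₀ = 39.17 / sin 26.8° = 39.17 / 0.4509 = 86.9 m/s.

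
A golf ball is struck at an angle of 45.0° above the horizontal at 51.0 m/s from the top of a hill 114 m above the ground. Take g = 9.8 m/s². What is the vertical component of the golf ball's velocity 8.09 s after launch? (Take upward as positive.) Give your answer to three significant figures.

Initial vertical component: v_y0 = 51.0 sin 45.0° = 36.06 m/s.
v_y(t) = v_y0 − g t = 36.06 − 9.8 × 8.09 = -43.2 m/s.

-43.2 m/s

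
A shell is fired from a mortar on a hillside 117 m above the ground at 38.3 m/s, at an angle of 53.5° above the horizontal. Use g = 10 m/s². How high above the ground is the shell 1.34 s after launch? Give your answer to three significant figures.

149 m

v_y0 = 38.3 sin 53.5° = 30.79 m/s.
y(t) = 117 + v_y0 t − ½ g t² = 117 + 30.79×1.34 − ½×10×1.34² = 149 m.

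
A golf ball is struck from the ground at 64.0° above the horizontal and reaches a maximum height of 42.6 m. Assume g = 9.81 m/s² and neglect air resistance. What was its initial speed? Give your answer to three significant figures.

At maximum height v_y = 0, so (v₀ sin θ)² = 2 g H.
v₀ sin 64.0° = √(2 × 9.81 × 42.6) = 28.91 m/s.
v₀ = 28.91 / sin 64.0° = 28.91 / 0.8988 = 32.2 m/s.

32.2 m/s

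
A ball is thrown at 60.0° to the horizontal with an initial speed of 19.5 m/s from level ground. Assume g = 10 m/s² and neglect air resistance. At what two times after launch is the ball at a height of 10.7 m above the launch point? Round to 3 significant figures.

v_y0 = 19.5 sin 60.0° = 16.89 m/s.
Set y = v_y0 t − ½ g t² = 10.7: 5.000 t² − 16.89 t + 10.7 = 0.
t = [16.89 ± √(285.3 − 214.0)] / 10 = (16.89 ± 8.444) / 10, giving t = 0.845 s or t = 2.53 s.
So the ball is at 10.7 m at t = 0.845 s (rising) and t = 2.53 s (falling).

0.845 s and 2.53 s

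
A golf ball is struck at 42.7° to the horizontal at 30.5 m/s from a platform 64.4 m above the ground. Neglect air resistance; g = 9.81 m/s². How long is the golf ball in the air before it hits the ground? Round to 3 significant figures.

6.30 s

Vertical component: v_y = 30.5 sin 42.7° = 20.68 m/s.
Taking up as positive with launch at y = 64.4 m, landing at y = 0: 0 = 64.4 + 20.68 t − ½(9.81) t².
Solving 4.905 t² − 20.68 t − 64.4 = 0 gives t = [20.68 + √(20.68² + 4·4.905·64.4)] / 9.810 = 6.30 s.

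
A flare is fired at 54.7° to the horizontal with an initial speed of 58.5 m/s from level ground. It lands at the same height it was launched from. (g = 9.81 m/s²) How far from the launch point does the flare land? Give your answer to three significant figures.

For level ground, R = v₀² sin(2θ) / g.
sin(2 × 54.7°) = sin 109.4° = 0.9432.
R = (58.5)² × 0.9432 / 9.81 = 329 m.

329 m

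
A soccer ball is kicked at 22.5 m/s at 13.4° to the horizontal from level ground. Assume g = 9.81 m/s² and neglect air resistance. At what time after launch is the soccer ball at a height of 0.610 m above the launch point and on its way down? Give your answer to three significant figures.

0.929 s

v_y0 = 22.5 sin 13.4° = 5.214 m/s.
Set y = v_y0 t − ½ g t² = 0.610: 4.905 t² − 5.214 t + 0.610 = 0.
t = [5.214 ± √(27.19 − 11.97)] / 9.81 = (5.214 ± 3.901) / 9.81, giving t = 0.134 s or t = 0.929 s.
On the way down corresponds to the larger root: t = 0.929 s.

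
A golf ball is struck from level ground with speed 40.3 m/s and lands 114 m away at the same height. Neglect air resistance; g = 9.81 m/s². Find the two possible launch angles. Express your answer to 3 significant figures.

21.8° and 68.2°

Level-ground range: R = v₀² sin(2θ)/g ⇒ sin 2θ = R g / v₀² = 114×9.81/40.3² = 0.6886.
2θ = arcsin(0.6886) = 43.52° or 180° − 43.52° = 136.48°.
So θ = 21.8° or θ = 68.2°.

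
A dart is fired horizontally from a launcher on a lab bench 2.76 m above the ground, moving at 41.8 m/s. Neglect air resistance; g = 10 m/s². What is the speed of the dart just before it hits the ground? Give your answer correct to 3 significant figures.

Fall time: t = √(2 × 2.76 / 10) = 0.7430 s.
At impact: v_x = 41.8 m/s (unchanged), v_y = g t = 10 × 0.7430 = 7.430 m/s.
Speed = √(v_x² + v_y²) = √(1747 + 55.20) = 42.5 m/s.

42.5 m/s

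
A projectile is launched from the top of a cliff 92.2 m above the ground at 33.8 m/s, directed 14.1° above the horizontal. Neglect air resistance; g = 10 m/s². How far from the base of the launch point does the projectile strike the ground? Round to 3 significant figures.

Components: v_x = 33.8 cos 14.1° = 32.78 m/s, v_y = 33.8 sin 14.1° = 8.234 m/s.
Vertical: 0 = 92.2 + 8.234 t − ½(10) t² ⇒ 5.000 t² − 8.234 t − 92.2 = 0.
t = [8.234 + √(67.80 + 1844)] / 10.00 = 5.196 s.
Horizontal: R = v_x · t = 32.78 × 5.196 = 170 m.

170 m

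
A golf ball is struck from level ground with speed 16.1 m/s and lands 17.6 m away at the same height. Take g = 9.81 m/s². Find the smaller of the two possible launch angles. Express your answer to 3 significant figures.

20.9°

Level-ground range: R = v₀² sin(2θ)/g ⇒ sin 2θ = R g / v₀² = 17.6×9.81/16.1² = 0.6661.
2θ = arcsin(0.6661) = 41.77° or 180° − 41.77° = 138.23°.
So θ = 20.9° or θ = 69.1°.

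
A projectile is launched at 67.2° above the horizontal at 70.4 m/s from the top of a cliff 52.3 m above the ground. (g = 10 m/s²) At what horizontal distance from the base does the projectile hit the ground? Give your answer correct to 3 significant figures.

Components: v_x = 70.4 cos 67.2° = 27.28 m/s, v_y = 70.4 sin 67.2° = 64.90 m/s.
Vertical: 0 = 52.3 + 64.90 t − ½(10) t² ⇒ 5.000 t² − 64.90 t − 52.3 = 0.
t = [64.90 + √(4212 + 1046)] / 10.00 = 13.74 s.
Horizontal: R = v_x · t = 27.28 × 13.74 = 375 m.

375 m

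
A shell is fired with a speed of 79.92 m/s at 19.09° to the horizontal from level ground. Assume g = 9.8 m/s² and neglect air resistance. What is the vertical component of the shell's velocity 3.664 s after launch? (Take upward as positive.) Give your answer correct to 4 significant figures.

Initial vertical component: v_y0 = 79.92 sin 19.09° = 26.138 m/s.
v_y(t) = v_y0 − g t = 26.138 − 9.8 × 3.664 = -9.769 m/s.

-9.769 m/s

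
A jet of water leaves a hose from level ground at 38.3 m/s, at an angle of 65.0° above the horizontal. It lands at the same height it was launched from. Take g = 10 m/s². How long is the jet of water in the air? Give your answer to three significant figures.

6.94 s

Vertical component: v_y = 38.3 sin 65.0° = 34.71 m/s.
For a projectile landing at launch height, time of flight is t = 2 v_y / g = 2 × 34.71 / 10 = 6.94 s.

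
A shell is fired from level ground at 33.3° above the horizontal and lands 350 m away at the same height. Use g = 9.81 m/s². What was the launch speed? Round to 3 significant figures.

61.2 m/s

On level ground, R = v₀² sin(2θ) / g, so v₀ = √(R g / sin 2θ).
sin(2 × 33.3°) = 0.9178.
v₀ = √(350 × 9.81 / 0.9178) = √3741 = 61.2 m/s.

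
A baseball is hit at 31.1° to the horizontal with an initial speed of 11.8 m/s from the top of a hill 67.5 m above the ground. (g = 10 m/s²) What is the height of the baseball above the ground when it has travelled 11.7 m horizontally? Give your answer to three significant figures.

v_x = 11.8 cos 31.1° = 10.10 m/s, v_y0 = 11.8 sin 31.1° = 6.095 m/s.
Time to reach x = 11.7 m: t = x / v_x = 11.7 / 10.10 = 1.158 s.
y = 67.5 + v_y0 t − ½ g t² = 67.5 + 6.095×1.158 − 5.000×1.158² = 67.9 m.

67.9 m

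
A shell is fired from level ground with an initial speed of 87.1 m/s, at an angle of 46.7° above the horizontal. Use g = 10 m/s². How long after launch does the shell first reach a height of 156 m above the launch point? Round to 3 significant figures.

v_y0 = 87.1 sin 46.7° = 63.39 m/s.
Set y = v_y0 t − ½ g t² = 156: 5.000 t² − 63.39 t + 156 = 0.
t = [63.39 ± √(4018 − 3120)] / 10 = (63.39 ± 29.97) / 10, giving t = 3.34 s or t = 9.34 s.
The shell is on the way up at the first time, so t = 3.34 s.

3.34 s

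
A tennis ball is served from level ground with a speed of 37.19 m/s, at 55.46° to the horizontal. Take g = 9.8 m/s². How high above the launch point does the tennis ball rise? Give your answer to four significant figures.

Vertical component of launch velocity: v_y = 37.19 sin 55.46° = 30.635 m/s.
At the highest point the vertical velocity is zero, so v_y² = 2 g h_max.
h_max = (30.635)² / (2 × 9.8) = 938.50 / 19.60 = 47.88 m.

47.88 m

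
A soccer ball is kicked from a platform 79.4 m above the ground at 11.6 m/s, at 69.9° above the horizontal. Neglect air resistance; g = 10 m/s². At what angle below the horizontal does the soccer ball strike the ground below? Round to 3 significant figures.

84.5°

v_x = 11.6 cos 69.9° = 3.986 m/s.
At impact |v_y| = √(v_y0² + 2 g h) = √(10.89² + 2×10×79.4) = 41.31 m/s.
Angle below horizontal = arctan(|v_y| / v_x) = arctan(41.31 / 3.986) = 84.5°.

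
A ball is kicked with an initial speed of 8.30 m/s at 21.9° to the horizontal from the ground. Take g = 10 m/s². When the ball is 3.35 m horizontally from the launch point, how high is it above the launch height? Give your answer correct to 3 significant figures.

0.401 m

v_x = 8.30 cos 21.9° = 7.701 m/s, v_y0 = 8.30 sin 21.9° = 3.096 m/s.
Time to reach x = 3.35 m: t = x / v_x = 3.35 / 7.701 = 0.4350 s.
y = v_y0 t − ½ g t² = 3.096×0.4350 − 5.000×0.4350² = 0.401 m.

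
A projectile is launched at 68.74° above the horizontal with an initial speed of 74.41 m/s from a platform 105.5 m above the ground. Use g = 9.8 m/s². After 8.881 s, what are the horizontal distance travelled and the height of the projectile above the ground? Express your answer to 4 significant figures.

x = 239.6 m, y = 334.9 m

v_x = 74.41 cos 68.74° = 26.981 m/s; v_y0 = 74.41 sin 68.74° = 69.346 m/s.
x = v_x t = 26.981 × 8.881 = 239.6 m.
y = 105.5 + v_y0 t − ½ g t² = 334.9 m.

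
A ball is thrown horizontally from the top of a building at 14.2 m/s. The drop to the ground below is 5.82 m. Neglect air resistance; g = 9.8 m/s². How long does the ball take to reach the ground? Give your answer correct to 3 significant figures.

The horizontal speed doesn't affect the fall. With v_y0 = 0, h = ½ g t².
t = √(2 × 5.82 / 9.8) = √1.188 = 1.09 s.

1.09 s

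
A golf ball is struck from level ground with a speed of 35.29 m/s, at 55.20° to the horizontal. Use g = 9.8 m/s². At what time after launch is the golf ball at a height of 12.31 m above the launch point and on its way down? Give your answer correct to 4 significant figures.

v_y0 = 35.29 sin 55.20° = 28.978 m/s.
Set y = v_y0 t − ½ g t² = 12.31: 4.900 t² − 28.978 t + 12.31 = 0.
t = [28.978 ± √(839.72 − 241.28)] / 9.8 = (28.978 ± 24.463) / 9.8, giving t = 0.4607 s or t = 5.453 s.
On the way down corresponds to the larger root: t = 5.453 s.

5.453 s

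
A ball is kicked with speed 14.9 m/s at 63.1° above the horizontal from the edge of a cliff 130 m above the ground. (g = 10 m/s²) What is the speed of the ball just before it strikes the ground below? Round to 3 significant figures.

53.1 m/s

v_x = 14.9 cos 63.1° = 6.741 m/s is unchanged throughout.
For the vertical component, v_y² = v_y0² + 2 g h = (13.29)² + 2×10×130 = 2777, so |v_y| = 52.70 m/s.
Impact speed = √(v_x² + v_y²) = √(45.44 + 2777) = 53.1 m/s.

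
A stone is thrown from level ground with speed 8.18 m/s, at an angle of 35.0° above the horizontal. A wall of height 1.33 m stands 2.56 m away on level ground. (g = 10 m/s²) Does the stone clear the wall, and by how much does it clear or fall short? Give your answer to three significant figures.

v_x = 8.18 cos 35.0° = 6.701 m/s; v_y0 = 8.18 sin 35.0° = 4.692 m/s.
Time to reach the wall: t = 2.56 / 6.701 = 0.3820 s.
Height at that point: y = 4.692×0.3820 − 5.000×0.3820² = 1.063 m.
That is 1.33 − 1.063 = 0.267 m below the top of the wall, so the stone does not clear it.

No — it falls 0.267 m short of clearing the wall.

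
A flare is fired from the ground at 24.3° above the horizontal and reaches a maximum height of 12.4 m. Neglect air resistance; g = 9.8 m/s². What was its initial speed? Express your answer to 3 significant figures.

37.9 m/s

At maximum height v_y = 0, so (v₀ sin θ)² = 2 g H.
v₀ sin 24.3° = √(2 × 9.8 × 12.4) = 15.59 m/s.
v₀ = 15.59 / sin 24.3° = 15.59 / 0.4115 = 37.9 m/s.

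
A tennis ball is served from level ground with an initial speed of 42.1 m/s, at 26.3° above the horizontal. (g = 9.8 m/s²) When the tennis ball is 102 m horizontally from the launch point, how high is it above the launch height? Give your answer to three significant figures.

v_x = 42.1 cos 26.3° = 37.74 m/s, v_y0 = 42.1 sin 26.3° = 18.65 m/s.
Time to reach x = 102 m: t = x / v_x = 102 / 37.74 = 2.703 s.
y = v_y0 t − ½ g t² = 18.65×2.703 − 4.900×2.703² = 14.6 m.

14.6 m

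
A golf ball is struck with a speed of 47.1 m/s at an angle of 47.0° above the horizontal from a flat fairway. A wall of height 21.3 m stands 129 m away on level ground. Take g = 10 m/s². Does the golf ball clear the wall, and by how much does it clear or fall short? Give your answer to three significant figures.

Yes — it clears the wall by 36.4 m.

v_x = 47.1 cos 47.0° = 32.12 m/s; v_y0 = 47.1 sin 47.0° = 34.45 m/s.
Time to reach the wall: t = 129 / 32.12 = 4.016 s.
Height at that point: y = 34.45×4.016 − 5.000×4.016² = 57.71 m.
That is 57.71 − 21.3 = 36.4 m above the top of the wall, so the golf ball clears it.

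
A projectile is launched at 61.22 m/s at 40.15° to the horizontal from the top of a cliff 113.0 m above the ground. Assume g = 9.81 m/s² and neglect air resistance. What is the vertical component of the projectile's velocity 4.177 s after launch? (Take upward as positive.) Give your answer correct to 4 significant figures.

Initial vertical component: v_y0 = 61.22 sin 40.15° = 39.474 m/s.
v_y(t) = v_y0 − g t = 39.474 − 9.81 × 4.177 = -1.502 m/s.

-1.502 m/s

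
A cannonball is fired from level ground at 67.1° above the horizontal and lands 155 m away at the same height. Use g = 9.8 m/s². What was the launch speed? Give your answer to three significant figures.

46.0 m/s

On level ground, R = v₀² sin(2θ) / g, so v₀ = √(R g / sin 2θ).
sin(2 × 67.1°) = 0.7169.
v₀ = √(155 × 9.8 / 0.7169) = √2119 = 46.0 m/s.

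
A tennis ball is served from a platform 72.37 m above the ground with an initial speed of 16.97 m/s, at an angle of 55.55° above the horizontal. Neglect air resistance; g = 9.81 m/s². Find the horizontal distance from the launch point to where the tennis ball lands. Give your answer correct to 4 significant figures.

Components: v_x = 16.97 cos 55.55° = 9.5997 m/s, v_y = 16.97 sin 55.55° = 13.994 m/s.
Vertical: 0 = 72.37 + 13.994 t − ½(9.81) t² ⇒ 4.905 t² − 13.994 t − 72.37 = 0.
t = [13.994 + √(195.83 + 1419.9)] / 9.810 = 5.5240 s.
Horizontal: R = v_x · t = 9.5997 × 5.5240 = 53.03 m.

53.03 m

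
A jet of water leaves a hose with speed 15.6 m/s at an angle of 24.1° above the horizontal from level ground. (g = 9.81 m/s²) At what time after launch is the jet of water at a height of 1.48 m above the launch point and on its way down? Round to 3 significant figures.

v_y0 = 15.6 sin 24.1° = 6.370 m/s.
Set y = v_y0 t − ½ g t² = 1.48: 4.905 t² − 6.370 t + 1.48 = 0.
t = [6.370 ± √(40.58 − 29.04)] / 9.81 = (6.370 ± 3.397) / 9.81, giving t = 0.303 s or t = 0.996 s.
On the way down corresponds to the larger root: t = 0.996 s.

0.996 s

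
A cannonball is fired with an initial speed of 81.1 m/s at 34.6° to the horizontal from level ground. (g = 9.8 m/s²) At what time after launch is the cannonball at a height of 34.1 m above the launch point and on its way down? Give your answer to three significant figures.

v_y0 = 81.1 sin 34.6° = 46.05 m/s.
Set y = v_y0 t − ½ g t² = 34.1: 4.900 t² − 46.05 t + 34.1 = 0.
t = [46.05 ± √(2121 − 668.4)] / 9.8 = (46.05 ± 38.11) / 9.8, giving t = 0.810 s or t = 8.59 s.
On the way down corresponds to the larger root: t = 8.59 s.

8.59 s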